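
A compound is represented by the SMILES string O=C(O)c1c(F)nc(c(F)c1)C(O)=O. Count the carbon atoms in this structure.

Count every carbon token in the SMILES (each C, including those in ring-closure positions and inside branches).
Carbon count: 7.

7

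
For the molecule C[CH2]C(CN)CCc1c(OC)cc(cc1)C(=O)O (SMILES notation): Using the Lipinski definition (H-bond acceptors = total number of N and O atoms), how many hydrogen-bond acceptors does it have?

N atoms: 1; O atoms: 3.
Lipinski HBA = 1 + 3 = 4.

4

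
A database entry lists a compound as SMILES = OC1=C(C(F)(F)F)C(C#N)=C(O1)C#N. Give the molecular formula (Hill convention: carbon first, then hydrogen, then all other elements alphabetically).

C7HF3N2O2

Walk through each heavy atom and fill implicit hydrogens from standard valence (C 4, N 3, O 2, S 2, halogen 1):
  atom 1: O, bond orders sum to 1 (valence 2) → 1 H
  atom 2: C, bond orders sum to 4 (valence 4) → 0 H
  atom 3: C, bond orders sum to 4 (valence 4) → 0 H
  atom 4: C, bond orders sum to 4 (valence 4) → 0 H
  atom 5: F (halogen, monovalent) → 0 H
  atom 6: F (halogen, monovalent) → 0 H
  atom 7: F (halogen, monovalent) → 0 H
  atom 8: C, bond orders sum to 4 (valence 4) → 0 H
  atom 9: C, bond orders sum to 4 (valence 4) → 0 H
  atom 10: N, bond orders sum to 3 (valence 3) → 0 H
  atom 11: C, bond orders sum to 4 (valence 4) → 0 H
  atom 12: O, bond orders sum to 2 (valence 2) → 0 H
  atom 13: C, bond orders sum to 4 (valence 4) → 0 H
  atom 14: N, bond orders sum to 3 (valence 3) → 0 H
Totals → C:7, H:1, F:3, N:2, O:2.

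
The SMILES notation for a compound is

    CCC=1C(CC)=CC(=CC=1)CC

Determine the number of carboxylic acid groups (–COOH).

Scan the SMILES for the carboxylic acid motif — none present.

0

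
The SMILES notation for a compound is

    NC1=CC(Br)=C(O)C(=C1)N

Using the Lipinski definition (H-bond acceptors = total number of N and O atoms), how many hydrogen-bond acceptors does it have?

N atoms: 2; O atoms: 1.
Lipinski HBA = 2 + 1 = 3.

3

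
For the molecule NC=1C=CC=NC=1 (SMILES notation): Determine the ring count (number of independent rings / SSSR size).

In SMILES, each pair of matching ring-closure digits denotes one ring-closing bond; the number of such bonds equals the number of independent rings.
Ring-closure bonds here: 1.

1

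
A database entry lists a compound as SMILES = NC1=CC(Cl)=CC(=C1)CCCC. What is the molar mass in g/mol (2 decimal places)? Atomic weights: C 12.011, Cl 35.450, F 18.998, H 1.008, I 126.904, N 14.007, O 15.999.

First, the molecular formula is C10H14ClN (counting implicit H from valence).
  C: 10 × 12.011 = 120.110
  Cl: 1 × 35.450 = 35.450
  H: 14 × 1.008 = 14.112
  N: 1 × 14.007 = 14.007
Sum: 10×12.011 + 1×35.450 + 14×1.008 + 1×14.007 = 183.679 → 183.68 g/mol.

183.68 g/mol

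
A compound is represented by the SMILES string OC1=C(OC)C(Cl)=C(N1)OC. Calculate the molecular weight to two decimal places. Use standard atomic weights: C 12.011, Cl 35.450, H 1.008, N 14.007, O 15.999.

First, the molecular formula is C6H8ClNO3 (counting implicit H from valence).
  C: 6 × 12.011 = 72.066
  Cl: 1 × 35.450 = 35.450
  H: 8 × 1.008 = 8.064
  N: 1 × 14.007 = 14.007
  O: 3 × 15.999 = 47.997
Sum: 6×12.011 + 1×35.450 + 8×1.008 + 1×14.007 + 3×15.999 = 177.584 → 177.58 g/mol.

177.58 g/mol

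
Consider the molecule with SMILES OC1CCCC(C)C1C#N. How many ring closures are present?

1

In SMILES, each pair of matching ring-closure digits denotes one ring-closing bond; the number of such bonds equals the number of independent rings.
Ring-closure bonds here: 1.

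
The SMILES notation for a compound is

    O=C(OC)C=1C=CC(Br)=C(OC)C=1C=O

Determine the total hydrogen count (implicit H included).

9

Walk through each heavy atom and fill implicit hydrogens from standard valence (C 4, N 3, O 2, S 2, halogen 1):
  atom 1: O, bond orders sum to 2 (valence 2) → 0 H
  atom 2: C, bond orders sum to 4 (valence 4) → 0 H
  atom 3: O, bond orders sum to 2 (valence 2) → 0 H
  atom 4: C, bond orders sum to 1 (valence 4) → 3 H
  atom 5: C, bond orders sum to 4 (valence 4) → 0 H
  atom 6: C, bond orders sum to 3 (valence 4) → 1 H
  atom 7: C, bond orders sum to 3 (valence 4) → 1 H
  atom 8: C, bond orders sum to 4 (valence 4) → 0 H
  atom 9: Br (halogen, monovalent) → 0 H
  atom 10: C, bond orders sum to 4 (valence 4) → 0 H
  atom 11: O, bond orders sum to 2 (valence 2) → 0 H
  atom 12: C, bond orders sum to 1 (valence 4) → 3 H
  atom 13: C, bond orders sum to 4 (valence 4) → 0 H
  atom 14: C, bond orders sum to 3 (valence 4) → 1 H
  atom 15: O, bond orders sum to 2 (valence 2) → 0 H
Total hydrogens: 9.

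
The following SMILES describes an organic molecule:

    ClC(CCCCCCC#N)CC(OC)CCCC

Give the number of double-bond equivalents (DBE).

Degree of unsaturation = (number of rings) + (number of π bonds).
Ring closures in the SMILES: 0.
π bonds: 1 triple bond (each 2 DoU) → 2 DoU from unsaturation.
Total DoU = 0 + 2 = 2.

2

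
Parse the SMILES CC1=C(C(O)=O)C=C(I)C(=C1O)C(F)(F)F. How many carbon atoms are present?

9

Count every carbon token in the SMILES (each C, including those in ring-closure positions and inside branches).
Carbon count: 9.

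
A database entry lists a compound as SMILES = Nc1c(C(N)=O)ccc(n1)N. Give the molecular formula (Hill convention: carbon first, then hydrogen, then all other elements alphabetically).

C6H8N4O

Walk through each heavy atom and fill implicit hydrogens from standard valence (C 4, N 3, O 2, S 2, halogen 1); for lowercase aromatic atoms, an aromatic c carries 1 H when it has two neighbours and 0 H with three, and aromatic n carries 0 H:
  atom 1: N, bond orders sum to 1 (valence 3) → 2 H
  atom 2: aromatic c, 3 neighbours → 0 H
  atom 3: aromatic c, 3 neighbours → 0 H
  atom 4: C, bond orders sum to 4 (valence 4) → 0 H
  atom 5: N, bond orders sum to 1 (valence 3) → 2 H
  atom 6: O, bond orders sum to 2 (valence 2) → 0 H
  atom 7: aromatic c, 2 neighbours → 1 H
  atom 8: aromatic c, 2 neighbours → 1 H
  atom 9: aromatic c, 3 neighbours → 0 H
  atom 10: aromatic n, 2 neighbours → 0 H
  atom 11: N, bond orders sum to 1 (valence 3) → 2 H
Totals → C:6, H:8, N:4, O:1.
In Hill order: C6H8N4O.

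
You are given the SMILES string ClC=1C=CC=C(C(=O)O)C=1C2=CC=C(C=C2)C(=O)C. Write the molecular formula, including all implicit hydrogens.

Walk through each heavy atom and fill implicit hydrogens from standard valence (C 4, N 3, O 2, S 2, halogen 1):
  atom 1: Cl (halogen, monovalent) → 0 H
  atom 2: C, bond orders sum to 4 (valence 4) → 0 H
  atom 3: C, bond orders sum to 3 (valence 4) → 1 H
  atom 4: C, bond orders sum to 3 (valence 4) → 1 H
  atom 5: C, bond orders sum to 3 (valence 4) → 1 H
  atom 6: C, bond orders sum to 4 (valence 4) → 0 H
  atom 7: C, bond orders sum to 4 (valence 4) → 0 H
  atom 8: O, bond orders sum to 2 (valence 2) → 0 H
  atom 9: O, bond orders sum to 1 (valence 2) → 1 H
  atom 10: C, bond orders sum to 4 (valence 4) → 0 H
  atom 11: C, bond orders sum to 4 (valence 4) → 0 H
  atom 12: C, bond orders sum to 3 (valence 4) → 1 H
  atom 13: C, bond orders sum to 3 (valence 4) → 1 H
  atom 14: C, bond orders sum to 4 (valence 4) → 0 H
  atom 15: C, bond orders sum to 3 (valence 4) → 1 H
  atom 16: C, bond orders sum to 3 (valence 4) → 1 H
  atom 17: C, bond orders sum to 4 (valence 4) → 0 H
  atom 18: O, bond orders sum to 2 (valence 2) → 0 H
  atom 19: C, bond orders sum to 1 (valence 4) → 3 H
Totals → C:15, H:11, Cl:1, O:3.
In Hill order: C15H11ClO3.

C15H11ClO3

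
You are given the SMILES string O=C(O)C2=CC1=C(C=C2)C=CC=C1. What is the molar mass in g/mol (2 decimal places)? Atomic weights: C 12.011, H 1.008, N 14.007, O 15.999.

First, the molecular formula is C11H8O2 (counting implicit H from valence).
  C: 11 × 12.011 = 132.121
  H: 8 × 1.008 = 8.064
  O: 2 × 15.999 = 31.998
Sum: 11×12.011 + 8×1.008 + 2×15.999 = 172.183 → 172.18 g/mol.

172.18 g/mol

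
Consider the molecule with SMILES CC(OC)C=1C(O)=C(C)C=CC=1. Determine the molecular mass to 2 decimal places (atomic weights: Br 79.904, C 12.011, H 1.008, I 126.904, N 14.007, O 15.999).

First, the molecular formula is C10H14O2 (counting implicit H from valence).
  C: 10 × 12.011 = 120.110
  H: 14 × 1.008 = 14.112
  O: 2 × 15.999 = 31.998
Sum: 10×12.011 + 14×1.008 + 2×15.999 = 166.220 → 166.22 g/mol.

166.22 g/mol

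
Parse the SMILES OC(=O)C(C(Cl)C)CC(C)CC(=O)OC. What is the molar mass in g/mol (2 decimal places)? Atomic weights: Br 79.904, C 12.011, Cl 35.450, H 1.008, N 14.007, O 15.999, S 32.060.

236.69 g/mol

First, the molecular formula is C10H17ClO4 (counting implicit H from valence).
  C: 10 × 12.011 = 120.110
  Cl: 1 × 35.450 = 35.450
  H: 17 × 1.008 = 17.136
  O: 4 × 15.999 = 63.996
Sum: 10×12.011 + 1×35.450 + 17×1.008 + 4×15.999 = 236.692 → 236.69 g/mol.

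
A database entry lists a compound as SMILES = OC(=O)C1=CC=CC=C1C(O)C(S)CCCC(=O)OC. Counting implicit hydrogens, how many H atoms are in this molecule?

Walk through each heavy atom and fill implicit hydrogens from standard valence (C 4, N 3, O 2, S 2, halogen 1):
  atom 1: O, bond orders sum to 1 (valence 2) → 1 H
  atom 2: C, bond orders sum to 4 (valence 4) → 0 H
  atom 3: O, bond orders sum to 2 (valence 2) → 0 H
  atom 4: C, bond orders sum to 4 (valence 4) → 0 H
  atom 5: C, bond orders sum to 3 (valence 4) → 1 H
  atom 6: C, bond orders sum to 3 (valence 4) → 1 H
  atom 7: C, bond orders sum to 3 (valence 4) → 1 H
  atom 8: C, bond orders sum to 3 (valence 4) → 1 H
  atom 9: C, bond orders sum to 4 (valence 4) → 0 H
  atom 10: C, bond orders sum to 3 (valence 4) → 1 H
  atom 11: O, bond orders sum to 1 (valence 2) → 1 H
  atom 12: C, bond orders sum to 3 (valence 4) → 1 H
  atom 13: S, bond orders sum to 1 (valence 2) → 1 H
  atom 14: C, bond orders sum to 2 (valence 4) → 2 H
  atom 15: C, bond orders sum to 2 (valence 4) → 2 H
  atom 16: C, bond orders sum to 2 (valence 4) → 2 H
  atom 17: C, bond orders sum to 4 (valence 4) → 0 H
  atom 18: O, bond orders sum to 2 (valence 2) → 0 H
  atom 19: O, bond orders sum to 2 (valence 2) → 0 H
  atom 20: C, bond orders sum to 1 (valence 4) → 3 H
Total hydrogens: 18.

18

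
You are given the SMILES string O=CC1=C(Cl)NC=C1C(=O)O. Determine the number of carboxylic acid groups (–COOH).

The carboxylic acid motif appears at heavy-atom position 9 in the SMILES.
Other groups present: 1 aldehyde.
Carboxylic acid count: 1.

1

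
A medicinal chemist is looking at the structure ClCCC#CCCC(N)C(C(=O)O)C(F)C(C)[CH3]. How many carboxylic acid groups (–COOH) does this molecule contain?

The carboxylic acid motif appears at heavy-atom position 11 in the SMILES.
Other groups present: 1 alkyne, 1 primary amine.
Carboxylic acid count: 1.

1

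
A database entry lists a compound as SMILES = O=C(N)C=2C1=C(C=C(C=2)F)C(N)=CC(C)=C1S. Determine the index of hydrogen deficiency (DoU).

8

Degree of unsaturation = (number of rings) + (number of π bonds).
Ring closures in the SMILES: 2.
π bonds: 6 double bonds (each 1 DoU) → 6 DoU from unsaturation.
Total DoU = 2 + 6 = 8.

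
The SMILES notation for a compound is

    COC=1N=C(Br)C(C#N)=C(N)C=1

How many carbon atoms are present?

Count every carbon token in the SMILES (each C, including those in ring-closure positions and inside branches).
Carbon count: 7.

7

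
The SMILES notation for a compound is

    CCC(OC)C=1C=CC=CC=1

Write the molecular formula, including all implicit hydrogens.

Walk through each heavy atom and fill implicit hydrogens from standard valence (C 4, N 3, O 2, S 2, halogen 1):
  atom 1: C, bond orders sum to 1 (valence 4) → 3 H
  atom 2: C, bond orders sum to 2 (valence 4) → 2 H
  atom 3: C, bond orders sum to 3 (valence 4) → 1 H
  atom 4: O, bond orders sum to 2 (valence 2) → 0 H
  atom 5: C, bond orders sum to 1 (valence 4) → 3 H
  atom 6: C, bond orders sum to 4 (valence 4) → 0 H
  atom 7: C, bond orders sum to 3 (valence 4) → 1 H
  atom 8: C, bond orders sum to 3 (valence 4) → 1 H
  atom 9: C, bond orders sum to 3 (valence 4) → 1 H
  atom 10: C, bond orders sum to 3 (valence 4) → 1 H
  atom 11: C, bond orders sum to 3 (valence 4) → 1 H
Totals → C:10, H:14, O:1.

C10H14O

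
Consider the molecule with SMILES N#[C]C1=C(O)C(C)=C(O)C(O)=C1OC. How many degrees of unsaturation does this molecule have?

6

Degree of unsaturation = (number of rings) + (number of π bonds).
Ring closures in the SMILES: 1.
π bonds: 3 double bonds (each 1 DoU), 1 triple bond (each 2 DoU) → 5 DoU from unsaturation.
Total DoU = 1 + 5 = 6.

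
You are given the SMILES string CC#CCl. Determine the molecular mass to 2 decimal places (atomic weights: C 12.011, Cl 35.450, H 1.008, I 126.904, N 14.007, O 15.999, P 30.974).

First, the molecular formula is C3H3Cl (counting implicit H from valence).
  C: 3 × 12.011 = 36.033
  Cl: 1 × 35.450 = 35.450
  H: 3 × 1.008 = 3.024
Sum: 3×12.011 + 1×35.450 + 3×1.008 = 74.507 → 74.51 g/mol.

74.51 g/mol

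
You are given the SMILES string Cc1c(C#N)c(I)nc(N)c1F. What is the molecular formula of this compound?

Walk through each heavy atom and fill implicit hydrogens from standard valence (C 4, N 3, O 2, S 2, halogen 1); for lowercase aromatic atoms, an aromatic c carries 1 H when it has two neighbours and 0 H with three, and aromatic n carries 0 H:
  atom 1: C, bond orders sum to 1 (valence 4) → 3 H
  atom 2: aromatic c, 3 neighbours → 0 H
  atom 3: aromatic c, 3 neighbours → 0 H
  atom 4: C, bond orders sum to 4 (valence 4) → 0 H
  atom 5: N, bond orders sum to 3 (valence 3) → 0 H
  atom 6: aromatic c, 3 neighbours → 0 H
  atom 7: I (halogen, monovalent) → 0 H
  atom 8: aromatic n, 2 neighbours → 0 H
  atom 9: aromatic c, 3 neighbours → 0 H
  atom 10: N, bond orders sum to 1 (valence 3) → 2 H
  atom 11: aromatic c, 3 neighbours → 0 H
  atom 12: F (halogen, monovalent) → 0 H
Totals → C:7, H:5, F:1, I:1, N:3.

C7H5FIN3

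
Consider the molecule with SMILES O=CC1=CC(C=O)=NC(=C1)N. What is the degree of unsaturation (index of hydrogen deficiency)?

6

Molecular formula: C7H6N2O2.
DoU = (2C + 2 + N − H − X) / 2, where X is the halogen count and O/S are ignored.
    = (2·7 + 2 + 2 − 6 − 0) / 2 = 12 / 2 = 6.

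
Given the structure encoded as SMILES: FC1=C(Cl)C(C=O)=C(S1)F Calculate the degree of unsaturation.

Molecular formula: C5HClF2OS.
DoU = (2C + 2 + N − H − X) / 2, where X is the halogen count and O/S are ignored.
    = (2·5 + 2 + 0 − 1 − 3) / 2 = 8 / 2 = 4.

4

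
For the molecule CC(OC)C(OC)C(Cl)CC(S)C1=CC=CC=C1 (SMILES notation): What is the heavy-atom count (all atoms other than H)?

18

Every atom symbol written in the SMILES (organic subset) is one heavy atom; implicit H are not written.
Heavy atoms by element → C:14, Cl:1, O:2, S:1.
Total: 18.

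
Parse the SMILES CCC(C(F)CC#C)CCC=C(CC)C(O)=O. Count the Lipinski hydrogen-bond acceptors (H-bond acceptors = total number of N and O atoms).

2

N atoms: 0; O atoms: 2.
Lipinski HBA = 0 + 2 = 2.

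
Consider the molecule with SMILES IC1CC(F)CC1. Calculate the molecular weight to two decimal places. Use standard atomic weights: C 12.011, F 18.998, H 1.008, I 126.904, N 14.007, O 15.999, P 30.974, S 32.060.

First, the molecular formula is C5H8FI (counting implicit H from valence).
  C: 5 × 12.011 = 60.055
  F: 1 × 18.998 = 18.998
  H: 8 × 1.008 = 8.064
  I: 1 × 126.904 = 126.904
Sum: 5×12.011 + 1×18.998 + 8×1.008 + 1×126.904 = 214.021 → 214.02 g/mol.

214.02 g/mol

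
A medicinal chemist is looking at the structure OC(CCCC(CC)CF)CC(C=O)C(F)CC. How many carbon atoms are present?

Count every carbon token in the SMILES (each C, including those in ring-closure positions and inside branches).
Carbon count: 14.

14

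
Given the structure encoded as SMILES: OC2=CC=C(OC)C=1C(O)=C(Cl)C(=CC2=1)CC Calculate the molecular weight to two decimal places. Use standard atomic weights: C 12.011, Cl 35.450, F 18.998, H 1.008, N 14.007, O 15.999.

252.69 g/mol

First, the molecular formula is C13H13ClO3 (counting implicit H from valence).
  C: 13 × 12.011 = 156.143
  Cl: 1 × 35.450 = 35.450
  H: 13 × 1.008 = 13.104
  O: 3 × 15.999 = 47.997
Sum: 13×12.011 + 1×35.450 + 13×1.008 + 3×15.999 = 252.694 → 252.69 g/mol.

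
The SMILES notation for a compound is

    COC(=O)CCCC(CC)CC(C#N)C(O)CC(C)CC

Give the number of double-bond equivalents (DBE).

Degree of unsaturation = (number of rings) + (number of π bonds).
Ring closures in the SMILES: 0.
π bonds: 1 double bond (each 1 DoU), 1 triple bond (each 2 DoU) → 3 DoU from unsaturation.
Total DoU = 0 + 3 = 3.

3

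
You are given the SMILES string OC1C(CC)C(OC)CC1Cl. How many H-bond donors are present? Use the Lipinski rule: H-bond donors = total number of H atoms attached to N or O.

1

Donors: find every N or O and count the H atoms it carries.
  atom 1 (O): bond orders sum to 1 → 1 H
  atom 7 (O): bond orders sum to 2 → 0 H
Lipinski HBD = 1.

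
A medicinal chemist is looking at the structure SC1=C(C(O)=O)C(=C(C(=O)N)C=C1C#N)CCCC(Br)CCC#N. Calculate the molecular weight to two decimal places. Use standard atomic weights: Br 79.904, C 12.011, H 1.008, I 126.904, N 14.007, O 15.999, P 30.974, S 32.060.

First, the molecular formula is C16H16BrN3O3S (counting implicit H from valence).
  Br: 1 × 79.904 = 79.904
  C: 16 × 12.011 = 192.176
  H: 16 × 1.008 = 16.128
  N: 3 × 14.007 = 42.021
  O: 3 × 15.999 = 47.997
  S: 1 × 32.060 = 32.060
Sum: 1×79.904 + 16×12.011 + 16×1.008 + 3×14.007 + 3×15.999 + 1×32.060 = 410.286 → 410.29 g/mol.

410.29 g/mol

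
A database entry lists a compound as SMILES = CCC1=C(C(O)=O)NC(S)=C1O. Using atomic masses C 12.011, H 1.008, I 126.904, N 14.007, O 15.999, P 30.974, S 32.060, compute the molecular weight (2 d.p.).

First, the molecular formula is C7H9NO3S (counting implicit H from valence).
  C: 7 × 12.011 = 84.077
  H: 9 × 1.008 = 9.072
  N: 1 × 14.007 = 14.007
  O: 3 × 15.999 = 47.997
  S: 1 × 32.060 = 32.060
Sum: 7×12.011 + 9×1.008 + 1×14.007 + 3×15.999 + 1×32.060 = 187.213 → 187.21 g/mol.

187.21 g/mol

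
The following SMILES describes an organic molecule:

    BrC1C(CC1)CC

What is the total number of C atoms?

Count every carbon token in the SMILES (each C, including those in ring-closure positions and inside branches).
Carbon count: 6.

6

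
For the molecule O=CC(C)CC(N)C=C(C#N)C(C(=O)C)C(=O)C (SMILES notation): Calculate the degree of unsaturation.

Molecular formula: C13H18N2O3.
DoU = (2C + 2 + N − H − X) / 2, where X is the halogen count and O/S are ignored.
    = (2·13 + 2 + 2 − 18 − 0) / 2 = 12 / 2 = 6.

6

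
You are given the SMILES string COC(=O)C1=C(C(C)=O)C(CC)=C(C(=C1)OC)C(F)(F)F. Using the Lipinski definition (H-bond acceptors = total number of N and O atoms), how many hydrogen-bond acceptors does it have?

4

N atoms: 0; O atoms: 4.
Lipinski HBA = 0 + 4 = 4.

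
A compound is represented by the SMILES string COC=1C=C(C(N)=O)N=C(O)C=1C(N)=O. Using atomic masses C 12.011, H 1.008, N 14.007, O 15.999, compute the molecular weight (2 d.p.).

First, the molecular formula is C8H9N3O4 (counting implicit H from valence).
  C: 8 × 12.011 = 96.088
  H: 9 × 1.008 = 9.072
  N: 3 × 14.007 = 42.021
  O: 4 × 15.999 = 63.996
Sum: 8×12.011 + 9×1.008 + 3×14.007 + 4×15.999 = 211.177 → 211.18 g/mol.

211.18 g/mol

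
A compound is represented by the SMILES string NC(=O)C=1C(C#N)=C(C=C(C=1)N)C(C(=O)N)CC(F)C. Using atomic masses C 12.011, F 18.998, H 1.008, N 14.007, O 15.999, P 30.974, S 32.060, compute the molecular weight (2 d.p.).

First, the molecular formula is C13H15FN4O2 (counting implicit H from valence).
  C: 13 × 12.011 = 156.143
  F: 1 × 18.998 = 18.998
  H: 15 × 1.008 = 15.120
  N: 4 × 14.007 = 56.028
  O: 2 × 15.999 = 31.998
Sum: 13×12.011 + 1×18.998 + 15×1.008 + 4×14.007 + 2×15.999 = 278.287 → 278.29 g/mol.

278.29 g/mol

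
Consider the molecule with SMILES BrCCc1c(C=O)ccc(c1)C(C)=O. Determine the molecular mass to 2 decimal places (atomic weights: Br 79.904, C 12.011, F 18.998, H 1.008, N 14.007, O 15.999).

255.11 g/mol

First, the molecular formula is C11H11BrO2 (counting implicit H from valence).
  Br: 1 × 79.904 = 79.904
  C: 11 × 12.011 = 132.121
  H: 11 × 1.008 = 11.088
  O: 2 × 15.999 = 31.998
Sum: 1×79.904 + 11×12.011 + 11×1.008 + 2×15.999 = 255.111 → 255.11 g/mol.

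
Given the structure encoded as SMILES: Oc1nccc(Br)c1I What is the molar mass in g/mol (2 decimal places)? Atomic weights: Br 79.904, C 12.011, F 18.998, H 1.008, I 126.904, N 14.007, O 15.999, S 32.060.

First, the molecular formula is C5H3BrINO (counting implicit H from valence).
  Br: 1 × 79.904 = 79.904
  C: 5 × 12.011 = 60.055
  H: 3 × 1.008 = 3.024
  I: 1 × 126.904 = 126.904
  N: 1 × 14.007 = 14.007
  O: 1 × 15.999 = 15.999
Sum: 1×79.904 + 5×12.011 + 3×1.008 + 1×126.904 + 1×14.007 + 1×15.999 = 299.893 → 299.89 g/mol.

299.89 g/mol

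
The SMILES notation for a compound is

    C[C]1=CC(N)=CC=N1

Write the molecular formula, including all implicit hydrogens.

C6H8N2

Walk through each heavy atom and fill implicit hydrogens from standard valence (C 4, N 3, O 2, S 2, halogen 1):
  atom 1: C, bond orders sum to 1 (valence 4) → 3 H
  atom 2: C with explicit H count 0
  atom 3: C, bond orders sum to 3 (valence 4) → 1 H
  atom 4: C, bond orders sum to 4 (valence 4) → 0 H
  atom 5: N, bond orders sum to 1 (valence 3) → 2 H
  atom 6: C, bond orders sum to 3 (valence 4) → 1 H
  atom 7: C, bond orders sum to 3 (valence 4) → 1 H
  atom 8: N, bond orders sum to 3 (valence 3) → 0 H
Totals → C:6, H:8, N:2.
In Hill order: C6H8N2.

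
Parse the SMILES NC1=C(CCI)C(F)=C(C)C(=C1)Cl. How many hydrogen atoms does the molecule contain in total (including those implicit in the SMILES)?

10

Walk through each heavy atom and fill implicit hydrogens from standard valence (C 4, N 3, O 2, S 2, halogen 1):
  atom 1: N, bond orders sum to 1 (valence 3) → 2 H
  atom 2: C, bond orders sum to 4 (valence 4) → 0 H
  atom 3: C, bond orders sum to 4 (valence 4) → 0 H
  atom 4: C, bond orders sum to 2 (valence 4) → 2 H
  atom 5: C, bond orders sum to 2 (valence 4) → 2 H
  atom 6: I (halogen, monovalent) → 0 H
  atom 7: C, bond orders sum to 4 (valence 4) → 0 H
  atom 8: F (halogen, monovalent) → 0 H
  atom 9: C, bond orders sum to 4 (valence 4) → 0 H
  atom 10: C, bond orders sum to 1 (valence 4) → 3 H
  atom 11: C, bond orders sum to 4 (valence 4) → 0 H
  atom 12: C, bond orders sum to 3 (valence 4) → 1 H
  atom 13: Cl (halogen, monovalent) → 0 H
Total hydrogens: 10.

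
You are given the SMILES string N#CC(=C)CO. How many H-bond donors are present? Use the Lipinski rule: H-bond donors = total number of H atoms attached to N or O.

1

Donors: find every N or O and count the H atoms it carries.
  atom 1 (N): bond orders sum to 3 → 0 H
  atom 6 (O): bond orders sum to 1 → 1 H
Lipinski HBD = 1.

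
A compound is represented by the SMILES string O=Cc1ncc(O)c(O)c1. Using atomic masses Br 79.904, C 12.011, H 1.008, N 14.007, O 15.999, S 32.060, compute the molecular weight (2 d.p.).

139.11 g/mol

First, the molecular formula is C6H5NO3 (counting implicit H from valence).
  C: 6 × 12.011 = 72.066
  H: 5 × 1.008 = 5.040
  N: 1 × 14.007 = 14.007
  O: 3 × 15.999 = 47.997
Sum: 6×12.011 + 5×1.008 + 1×14.007 + 3×15.999 = 139.110 → 139.11 g/mol.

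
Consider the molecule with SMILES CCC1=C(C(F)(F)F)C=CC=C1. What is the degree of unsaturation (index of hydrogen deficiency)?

4

Molecular formula: C9H9F3.
DoU = (2C + 2 + N − H − X) / 2, where X is the halogen count and O/S are ignored.
    = (2·9 + 2 + 0 − 9 − 3) / 2 = 8 / 2 = 4.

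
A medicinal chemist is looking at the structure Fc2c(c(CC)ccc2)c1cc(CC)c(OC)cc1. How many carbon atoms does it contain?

Count every carbon token in the SMILES (each C, including those in ring-closure positions and inside branches).
Carbon count: 17.

17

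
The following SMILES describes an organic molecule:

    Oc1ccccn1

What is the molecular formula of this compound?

C5H5NO

Walk through each heavy atom and fill implicit hydrogens from standard valence (C 4, N 3, O 2, S 2, halogen 1); for lowercase aromatic atoms, an aromatic c carries 1 H when it has two neighbours and 0 H with three, and aromatic n carries 0 H:
  atom 1: O, bond orders sum to 1 (valence 2) → 1 H
  atom 2: aromatic c, 3 neighbours → 0 H
  atom 3: aromatic c, 2 neighbours → 1 H
  atom 4: aromatic c, 2 neighbours → 1 H
  atom 5: aromatic c, 2 neighbours → 1 H
  atom 6: aromatic c, 2 neighbours → 1 H
  atom 7: aromatic n, 2 neighbours → 0 H
Totals → C:5, H:5, N:1, O:1.
In Hill order: C5H5NO.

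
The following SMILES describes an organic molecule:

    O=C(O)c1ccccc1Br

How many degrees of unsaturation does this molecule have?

Molecular formula: C7H5BrO2.
DoU = (2C + 2 + N − H − X) / 2, where X is the halogen count and O/S are ignored.
    = (2·7 + 2 + 0 − 5 − 1) / 2 = 10 / 2 = 5.

5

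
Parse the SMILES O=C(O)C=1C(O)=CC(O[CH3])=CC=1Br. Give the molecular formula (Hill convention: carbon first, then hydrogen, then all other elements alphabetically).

Walk through each heavy atom and fill implicit hydrogens from standard valence (C 4, N 3, O 2, S 2, halogen 1):
  atom 1: O, bond orders sum to 2 (valence 2) → 0 H
  atom 2: C, bond orders sum to 4 (valence 4) → 0 H
  atom 3: O, bond orders sum to 1 (valence 2) → 1 H
  atom 4: C, bond orders sum to 4 (valence 4) → 0 H
  atom 5: C, bond orders sum to 4 (valence 4) → 0 H
  atom 6: O, bond orders sum to 1 (valence 2) → 1 H
  atom 7: C, bond orders sum to 3 (valence 4) → 1 H
  atom 8: C, bond orders sum to 4 (valence 4) → 0 H
  atom 9: O, bond orders sum to 2 (valence 2) → 0 H
  atom 10: C with explicit H count 3
  atom 11: C, bond orders sum to 3 (valence 4) → 1 H
  atom 12: C, bond orders sum to 4 (valence 4) → 0 H
  atom 13: Br (halogen, monovalent) → 0 H
Totals → C:8, H:7, Br:1, O:4.

C8H7BrO4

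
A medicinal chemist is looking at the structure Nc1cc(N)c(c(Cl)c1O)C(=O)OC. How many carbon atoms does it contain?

8

Count every carbon token in the SMILES (each C, including those in ring-closure positions and inside branches).
Carbon count: 8.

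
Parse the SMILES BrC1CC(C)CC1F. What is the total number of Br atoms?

Scan the SMILES for Br atoms (remember two-letter symbols like Cl and Br are single atoms).
Bromine count: 1.

1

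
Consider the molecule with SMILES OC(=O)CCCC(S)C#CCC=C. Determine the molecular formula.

C10H14O2S

Walk through each heavy atom and fill implicit hydrogens from standard valence (C 4, N 3, O 2, S 2, halogen 1):
  atom 1: O, bond orders sum to 1 (valence 2) → 1 H
  atom 2: C, bond orders sum to 4 (valence 4) → 0 H
  atom 3: O, bond orders sum to 2 (valence 2) → 0 H
  atom 4: C, bond orders sum to 2 (valence 4) → 2 H
  atom 5: C, bond orders sum to 2 (valence 4) → 2 H
  atom 6: C, bond orders sum to 2 (valence 4) → 2 H
  atom 7: C, bond orders sum to 3 (valence 4) → 1 H
  atom 8: S, bond orders sum to 1 (valence 2) → 1 H
  atom 9: C, bond orders sum to 4 (valence 4) → 0 H
  atom 10: C, bond orders sum to 4 (valence 4) → 0 H
  atom 11: C, bond orders sum to 2 (valence 4) → 2 H
  atom 12: C, bond orders sum to 3 (valence 4) → 1 H
  atom 13: C, bond orders sum to 2 (valence 4) → 2 H
Totals → C:10, H:14, O:2, S:1.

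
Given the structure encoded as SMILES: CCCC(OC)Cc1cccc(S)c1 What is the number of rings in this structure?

1

In SMILES, each pair of matching ring-closure digits denotes one ring-closing bond; the number of such bonds equals the number of independent rings.
Ring-closure bonds here: 1.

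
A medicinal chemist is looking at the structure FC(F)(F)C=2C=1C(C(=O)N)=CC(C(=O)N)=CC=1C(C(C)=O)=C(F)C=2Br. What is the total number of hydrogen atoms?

9

Walk through each heavy atom and fill implicit hydrogens from standard valence (C 4, N 3, O 2, S 2, halogen 1):
  atom 1: F (halogen, monovalent) → 0 H
  atom 2: C, bond orders sum to 4 (valence 4) → 0 H
  atom 3: F (halogen, monovalent) → 0 H
  atom 4: F (halogen, monovalent) → 0 H
  atom 5: C, bond orders sum to 4 (valence 4) → 0 H
  atom 6: C, bond orders sum to 4 (valence 4) → 0 H
  atom 7: C, bond orders sum to 4 (valence 4) → 0 H
  atom 8: C, bond orders sum to 4 (valence 4) → 0 H
  atom 9: O, bond orders sum to 2 (valence 2) → 0 H
  atom 10: N, bond orders sum to 1 (valence 3) → 2 H
  atom 11: C, bond orders sum to 3 (valence 4) → 1 H
  atom 12: C, bond orders sum to 4 (valence 4) → 0 H
  atom 13: C, bond orders sum to 4 (valence 4) → 0 H
  atom 14: O, bond orders sum to 2 (valence 2) → 0 H
  atom 15: N, bond orders sum to 1 (valence 3) → 2 H
  atom 16: C, bond orders sum to 3 (valence 4) → 1 H
  atom 17: C, bond orders sum to 4 (valence 4) → 0 H
  atom 18: C, bond orders sum to 4 (valence 4) → 0 H
  atom 19: C, bond orders sum to 4 (valence 4) → 0 H
  atom 20: C, bond orders sum to 1 (valence 4) → 3 H
  atom 21: O, bond orders sum to 2 (valence 2) → 0 H
  atom 22: C, bond orders sum to 4 (valence 4) → 0 H
  atom 23: F (halogen, monovalent) → 0 H
  atom 24: C, bond orders sum to 4 (valence 4) → 0 H
  atom 25: Br (halogen, monovalent) → 0 H
Total hydrogens: 9.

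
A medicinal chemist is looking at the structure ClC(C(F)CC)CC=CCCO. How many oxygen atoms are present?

Scan the SMILES for O atoms (remember two-letter symbols like Cl and Br are single atoms).
Oxygen count: 1.

1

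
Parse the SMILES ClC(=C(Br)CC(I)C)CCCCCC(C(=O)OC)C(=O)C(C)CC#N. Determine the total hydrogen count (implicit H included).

26

Walk through each heavy atom and fill implicit hydrogens from standard valence (C 4, N 3, O 2, S 2, halogen 1):
  atom 1: Cl (halogen, monovalent) → 0 H
  atom 2: C, bond orders sum to 4 (valence 4) → 0 H
  atom 3: C, bond orders sum to 4 (valence 4) → 0 H
  atom 4: Br (halogen, monovalent) → 0 H
  atom 5: C, bond orders sum to 2 (valence 4) → 2 H
  atom 6: C, bond orders sum to 3 (valence 4) → 1 H
  atom 7: I (halogen, monovalent) → 0 H
  atom 8: C, bond orders sum to 1 (valence 4) → 3 H
  atom 9: C, bond orders sum to 2 (valence 4) → 2 H
  atom 10: C, bond orders sum to 2 (valence 4) → 2 H
  atom 11: C, bond orders sum to 2 (valence 4) → 2 H
  atom 12: C, bond orders sum to 2 (valence 4) → 2 H
  atom 13: C, bond orders sum to 2 (valence 4) → 2 H
  atom 14: C, bond orders sum to 3 (valence 4) → 1 H
  atom 15: C, bond orders sum to 4 (valence 4) → 0 H
  atom 16: O, bond orders sum to 2 (valence 2) → 0 H
  atom 17: O, bond orders sum to 2 (valence 2) → 0 H
  atom 18: C, bond orders sum to 1 (valence 4) → 3 H
  atom 19: C, bond orders sum to 4 (valence 4) → 0 H
  atom 20: O, bond orders sum to 2 (valence 2) → 0 H
  atom 21: C, bond orders sum to 3 (valence 4) → 1 H
  atom 22: C, bond orders sum to 1 (valence 4) → 3 H
  atom 23: C, bond orders sum to 2 (valence 4) → 2 H
  atom 24: C, bond orders sum to 4 (valence 4) → 0 H
  atom 25: N, bond orders sum to 3 (valence 3) → 0 H
Total hydrogens: 26.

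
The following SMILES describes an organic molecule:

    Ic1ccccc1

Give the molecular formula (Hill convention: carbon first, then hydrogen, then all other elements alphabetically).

Walk through each heavy atom and fill implicit hydrogens from standard valence (C 4, N 3, O 2, S 2, halogen 1); for lowercase aromatic atoms, an aromatic c carries 1 H when it has two neighbours and 0 H with three, and aromatic n carries 0 H:
  atom 1: I (halogen, monovalent) → 0 H
  atom 2: aromatic c, 3 neighbours → 0 H
  atom 3: aromatic c, 2 neighbours → 1 H
  atom 4: aromatic c, 2 neighbours → 1 H
  atom 5: aromatic c, 2 neighbours → 1 H
  atom 6: aromatic c, 2 neighbours → 1 H
  atom 7: aromatic c, 2 neighbours → 1 H
Totals → C:6, H:5, I:1.
In Hill order: C6H5I.

C6H5I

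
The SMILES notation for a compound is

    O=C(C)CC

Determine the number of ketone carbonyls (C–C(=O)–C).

The ketone motif appears at heavy-atom position 2 in the SMILES.
Ketone count: 1.

1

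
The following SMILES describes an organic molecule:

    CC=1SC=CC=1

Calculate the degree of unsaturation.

Degree of unsaturation = (number of rings) + (number of π bonds).
Ring closures in the SMILES: 1.
π bonds: 2 double bonds (each 1 DoU) → 2 DoU from unsaturation.
Total DoU = 1 + 2 = 3.

3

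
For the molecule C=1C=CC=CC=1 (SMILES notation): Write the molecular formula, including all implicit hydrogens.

C6H6

Walk through each heavy atom and fill implicit hydrogens from standard valence (C 4, N 3, O 2, S 2, halogen 1):
  atom 1: C, bond orders sum to 3 (valence 4) → 1 H
  atom 2: C, bond orders sum to 3 (valence 4) → 1 H
  atom 3: C, bond orders sum to 3 (valence 4) → 1 H
  atom 4: C, bond orders sum to 3 (valence 4) → 1 H
  atom 5: C, bond orders sum to 3 (valence 4) → 1 H
  atom 6: C, bond orders sum to 3 (valence 4) → 1 H
Totals → C:6, H:6.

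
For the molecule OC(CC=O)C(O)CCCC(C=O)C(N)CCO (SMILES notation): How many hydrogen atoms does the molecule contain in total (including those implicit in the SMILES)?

Walk through each heavy atom and fill implicit hydrogens from standard valence (C 4, N 3, O 2, S 2, halogen 1):
  atom 1: O, bond orders sum to 1 (valence 2) → 1 H
  atom 2: C, bond orders sum to 3 (valence 4) → 1 H
  atom 3: C, bond orders sum to 2 (valence 4) → 2 H
  atom 4: C, bond orders sum to 3 (valence 4) → 1 H
  atom 5: O, bond orders sum to 2 (valence 2) → 0 H
  atom 6: C, bond orders sum to 3 (valence 4) → 1 H
  atom 7: O, bond orders sum to 1 (valence 2) → 1 H
  atom 8: C, bond orders sum to 2 (valence 4) → 2 H
  atom 9: C, bond orders sum to 2 (valence 4) → 2 H
  atom 10: C, bond orders sum to 2 (valence 4) → 2 H
  atom 11: C, bond orders sum to 3 (valence 4) → 1 H
  atom 12: C, bond orders sum to 3 (valence 4) → 1 H
  atom 13: O, bond orders sum to 2 (valence 2) → 0 H
  atom 14: C, bond orders sum to 3 (valence 4) → 1 H
  atom 15: N, bond orders sum to 1 (valence 3) → 2 H
  atom 16: C, bond orders sum to 2 (valence 4) → 2 H
  atom 17: C, bond orders sum to 2 (valence 4) → 2 H
  atom 18: O, bond orders sum to 1 (valence 2) → 1 H
Total hydrogens: 23.

23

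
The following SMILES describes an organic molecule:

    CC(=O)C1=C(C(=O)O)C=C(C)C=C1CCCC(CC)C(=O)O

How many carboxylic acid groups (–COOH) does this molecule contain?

2

The carboxylic acid motif appears at heavy-atom positions 6, 20 in the SMILES.
Other groups present: 1 ketone.
Carboxylic acid count: 2.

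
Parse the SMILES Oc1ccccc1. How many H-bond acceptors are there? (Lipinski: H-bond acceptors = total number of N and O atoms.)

N atoms: 0; O atoms: 1.
Lipinski HBA = 0 + 1 = 1.

1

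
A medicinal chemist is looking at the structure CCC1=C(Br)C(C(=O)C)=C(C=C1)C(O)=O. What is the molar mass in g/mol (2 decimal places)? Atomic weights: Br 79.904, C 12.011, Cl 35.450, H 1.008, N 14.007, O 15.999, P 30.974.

271.11 g/mol

First, the molecular formula is C11H11BrO3 (counting implicit H from valence).
  Br: 1 × 79.904 = 79.904
  C: 11 × 12.011 = 132.121
  H: 11 × 1.008 = 11.088
  O: 3 × 15.999 = 47.997
Sum: 1×79.904 + 11×12.011 + 11×1.008 + 3×15.999 = 271.110 → 271.11 g/mol.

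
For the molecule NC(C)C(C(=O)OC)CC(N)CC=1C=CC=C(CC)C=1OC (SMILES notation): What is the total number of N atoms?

2

Scan the SMILES for N atoms (remember two-letter symbols like Cl and Br are single atoms).
Nitrogen count: 2.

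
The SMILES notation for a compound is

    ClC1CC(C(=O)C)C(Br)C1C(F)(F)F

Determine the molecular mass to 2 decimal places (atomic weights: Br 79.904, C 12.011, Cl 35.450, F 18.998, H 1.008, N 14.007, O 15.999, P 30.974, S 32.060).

First, the molecular formula is C8H9BrClF3O (counting implicit H from valence).
  Br: 1 × 79.904 = 79.904
  C: 8 × 12.011 = 96.088
  Cl: 1 × 35.450 = 35.450
  F: 3 × 18.998 = 56.994
  H: 9 × 1.008 = 9.072
  O: 1 × 15.999 = 15.999
Sum: 1×79.904 + 8×12.011 + 1×35.450 + 3×18.998 + 9×1.008 + 1×15.999 = 293.507 → 293.51 g/mol.

293.51 g/mol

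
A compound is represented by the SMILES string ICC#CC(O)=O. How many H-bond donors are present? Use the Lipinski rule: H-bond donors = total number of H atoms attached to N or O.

1

Donors: find every N or O and count the H atoms it carries.
  atom 6 (O): bond orders sum to 1 → 1 H
  atom 7 (O): bond orders sum to 2 → 0 H
Lipinski HBD = 1.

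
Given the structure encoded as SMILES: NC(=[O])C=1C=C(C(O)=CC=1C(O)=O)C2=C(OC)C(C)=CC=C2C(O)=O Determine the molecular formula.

Walk through each heavy atom and fill implicit hydrogens from standard valence (C 4, N 3, O 2, S 2, halogen 1):
  atom 1: N, bond orders sum to 1 (valence 3) → 2 H
  atom 2: C, bond orders sum to 4 (valence 4) → 0 H
  atom 3: O with explicit H count 0
  atom 4: C, bond orders sum to 4 (valence 4) → 0 H
  atom 5: C, bond orders sum to 3 (valence 4) → 1 H
  atom 6: C, bond orders sum to 4 (valence 4) → 0 H
  atom 7: C, bond orders sum to 4 (valence 4) → 0 H
  atom 8: O, bond orders sum to 1 (valence 2) → 1 H
  atom 9: C, bond orders sum to 3 (valence 4) → 1 H
  atom 10: C, bond orders sum to 4 (valence 4) → 0 H
  atom 11: C, bond orders sum to 4 (valence 4) → 0 H
  atom 12: O, bond orders sum to 1 (valence 2) → 1 H
  atom 13: O, bond orders sum to 2 (valence 2) → 0 H
  atom 14: C, bond orders sum to 4 (valence 4) → 0 H
  atom 15: C, bond orders sum to 4 (valence 4) → 0 H
  atom 16: O, bond orders sum to 2 (valence 2) → 0 H
  atom 17: C, bond orders sum to 1 (valence 4) → 3 H
  atom 18: C, bond orders sum to 4 (valence 4) → 0 H
  atom 19: C, bond orders sum to 1 (valence 4) → 3 H
  atom 20: C, bond orders sum to 3 (valence 4) → 1 H
  atom 21: C, bond orders sum to 3 (valence 4) → 1 H
  atom 22: C, bond orders sum to 4 (valence 4) → 0 H
  atom 23: C, bond orders sum to 4 (valence 4) → 0 H
  atom 24: O, bond orders sum to 1 (valence 2) → 1 H
  atom 25: O, bond orders sum to 2 (valence 2) → 0 H
Totals → C:17, H:15, N:1, O:7.
In Hill order: C17H15NO7.

C17H15NO7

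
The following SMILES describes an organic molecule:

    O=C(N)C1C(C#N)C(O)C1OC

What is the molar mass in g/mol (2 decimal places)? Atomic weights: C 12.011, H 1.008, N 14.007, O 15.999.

First, the molecular formula is C7H10N2O3 (counting implicit H from valence).
  C: 7 × 12.011 = 84.077
  H: 10 × 1.008 = 10.080
  N: 2 × 14.007 = 28.014
  O: 3 × 15.999 = 47.997
Sum: 7×12.011 + 10×1.008 + 2×14.007 + 3×15.999 = 170.168 → 170.17 g/mol.

170.17 g/mol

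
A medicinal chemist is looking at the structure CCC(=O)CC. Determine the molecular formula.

Walk through each heavy atom and fill implicit hydrogens from standard valence (C 4, N 3, O 2, S 2, halogen 1):
  atom 1: C, bond orders sum to 1 (valence 4) → 3 H
  atom 2: C, bond orders sum to 2 (valence 4) → 2 H
  atom 3: C, bond orders sum to 4 (valence 4) → 0 H
  atom 4: O, bond orders sum to 2 (valence 2) → 0 H
  atom 5: C, bond orders sum to 2 (valence 4) → 2 H
  atom 6: C, bond orders sum to 1 (valence 4) → 3 H
Totals → C:5, H:10, O:1.
In Hill order: C5H10O.

C5H10O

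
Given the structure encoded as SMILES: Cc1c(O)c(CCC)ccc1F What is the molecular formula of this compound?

Walk through each heavy atom and fill implicit hydrogens from standard valence (C 4, N 3, O 2, S 2, halogen 1); for lowercase aromatic atoms, an aromatic c carries 1 H when it has two neighbours and 0 H with three, and aromatic n carries 0 H:
  atom 1: C, bond orders sum to 1 (valence 4) → 3 H
  atom 2: aromatic c, 3 neighbours → 0 H
  atom 3: aromatic c, 3 neighbours → 0 H
  atom 4: O, bond orders sum to 1 (valence 2) → 1 H
  atom 5: aromatic c, 3 neighbours → 0 H
  atom 6: C, bond orders sum to 2 (valence 4) → 2 H
  atom 7: C, bond orders sum to 2 (valence 4) → 2 H
  atom 8: C, bond orders sum to 1 (valence 4) → 3 H
  atom 9: aromatic c, 2 neighbours → 1 H
  atom 10: aromatic c, 2 neighbours → 1 H
  atom 11: aromatic c, 3 neighbours → 0 H
  atom 12: F (halogen, monovalent) → 0 H
Totals → C:10, H:13, F:1, O:1.

C10H13FO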